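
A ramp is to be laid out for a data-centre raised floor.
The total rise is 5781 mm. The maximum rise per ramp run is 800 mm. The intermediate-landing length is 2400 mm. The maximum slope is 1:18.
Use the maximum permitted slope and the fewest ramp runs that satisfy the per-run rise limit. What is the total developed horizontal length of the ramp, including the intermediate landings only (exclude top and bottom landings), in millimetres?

⌈5781/800⌉ = 8 ramp runs. That means 7 intermediate landings.
Horizontal run for 5781 mm of rise at 1:18 is 5781 × 18 = 104058 mm.
7 intermediate landings contribute 7 × 2400 = 16800 mm.
Developed length = 104058 + 16800 = 120858 mm.

120858 mm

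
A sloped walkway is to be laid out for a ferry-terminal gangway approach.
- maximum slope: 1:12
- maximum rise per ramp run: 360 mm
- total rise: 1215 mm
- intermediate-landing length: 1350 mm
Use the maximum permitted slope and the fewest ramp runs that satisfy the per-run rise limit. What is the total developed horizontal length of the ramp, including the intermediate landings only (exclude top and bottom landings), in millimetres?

⌈1215/360⌉ = 4 ramp runs. That means 3 intermediate landings.
Ramp run (horizontal) at 1:12: 1215 × 12 = 14580 mm.
3 intermediate landings contribute 3 × 1350 = 4050 mm.
Developed length = 14580 + 4050 = 18630 mm.

18630 mm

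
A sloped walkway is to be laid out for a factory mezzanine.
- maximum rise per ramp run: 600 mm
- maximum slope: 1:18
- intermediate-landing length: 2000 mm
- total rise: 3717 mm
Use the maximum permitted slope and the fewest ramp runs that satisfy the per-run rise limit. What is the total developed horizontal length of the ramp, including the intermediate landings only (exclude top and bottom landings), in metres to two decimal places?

78.91 m

3717 / 600 = 6.20, so 7 ramp runs are needed. That means 6 intermediate landings.
Horizontal run for 3717 mm of rise at 1:18 is 3717 × 18 = 66906 mm.
6 intermediate landings contribute 6 × 2000 = 12000 mm.
Total developed length = 66906 + 12000 = 78906 mm.
= 78.91 m.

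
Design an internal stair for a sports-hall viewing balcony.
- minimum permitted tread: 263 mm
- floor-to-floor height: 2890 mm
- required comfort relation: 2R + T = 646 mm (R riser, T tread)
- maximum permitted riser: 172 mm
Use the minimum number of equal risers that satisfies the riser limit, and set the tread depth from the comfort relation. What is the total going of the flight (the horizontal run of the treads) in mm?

4896 mm

2890 / 172 = 16.80, so 17 risers are needed.
Riser R = 2890 / 17 = 170 mm, within the 172 mm limit.
Tread T = 646 − 2 × 170 = 306 mm (≥ 263 mm).
Going = (17 − 1) × 306 = 4896 mm.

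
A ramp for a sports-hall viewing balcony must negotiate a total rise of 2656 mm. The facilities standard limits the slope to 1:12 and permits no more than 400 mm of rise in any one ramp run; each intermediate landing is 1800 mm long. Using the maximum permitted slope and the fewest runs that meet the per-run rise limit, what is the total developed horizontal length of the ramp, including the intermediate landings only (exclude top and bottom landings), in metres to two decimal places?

2656 / 400 = 6.640 → round up to 7 ramp runs. That means 6 intermediate landings.
Horizontal run for 2656 mm of rise at 1:12 is 2656 × 12 = 31872 mm.
Intermediate landings: 6 × 1800 = 10800 mm.
Developed length = 31872 + 10800 = 42672 mm.
= 42.67 m.

42.67 m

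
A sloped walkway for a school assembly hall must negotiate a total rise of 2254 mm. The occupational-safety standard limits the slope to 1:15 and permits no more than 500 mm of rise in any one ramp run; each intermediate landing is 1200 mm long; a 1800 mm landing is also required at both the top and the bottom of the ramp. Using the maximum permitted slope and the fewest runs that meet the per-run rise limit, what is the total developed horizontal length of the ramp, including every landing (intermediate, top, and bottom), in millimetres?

2254 / 500 = 4.51, so 5 ramp runs are needed. That means 4 intermediate landings.
Ramp run (horizontal) at 1:15: 2254 × 15 = 33810 mm.
Intermediate landings: 4 × 1200 = 4800 mm.
Top and bottom landings: 2 × 1800 = 3600 mm.
Total = 33810 + 4800 + 3600 = 42210 mm.

42210 mm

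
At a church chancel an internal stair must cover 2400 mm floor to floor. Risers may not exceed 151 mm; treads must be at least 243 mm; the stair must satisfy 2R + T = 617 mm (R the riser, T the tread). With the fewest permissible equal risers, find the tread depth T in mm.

At most 151 each: 2400/151 = 15.89, giving 16 risers.
Riser R = 2400 / 16 = 150 mm, within the 151 mm limit.
T = 617 − 2·150 = 317 mm, which satisfies the 243 mm minimum.

317 mm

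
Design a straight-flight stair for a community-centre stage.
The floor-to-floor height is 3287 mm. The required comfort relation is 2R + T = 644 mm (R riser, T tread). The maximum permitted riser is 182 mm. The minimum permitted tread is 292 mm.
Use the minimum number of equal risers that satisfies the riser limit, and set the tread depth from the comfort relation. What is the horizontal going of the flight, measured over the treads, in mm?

At most 182 each: 3287/182 = 18.06, giving 19 risers.
Each riser is 3287/19 = 173 mm (≤ 182 mm).
T = 644 − 2·173 = 298 mm, which satisfies the 292 mm minimum.
19 risers give 18 treads; going = 18 × 298 = 5364 mm.

5364 mm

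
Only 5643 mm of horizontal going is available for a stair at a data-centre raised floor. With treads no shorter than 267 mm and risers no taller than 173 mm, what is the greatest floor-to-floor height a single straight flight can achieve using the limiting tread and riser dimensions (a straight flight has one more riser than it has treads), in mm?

3806 mm

Treads that fit: ⌊5643 / 267⌋ = 21.
Risers = treads + 1 = 22.
Maximum height = 22 × 173 = 3806 mm.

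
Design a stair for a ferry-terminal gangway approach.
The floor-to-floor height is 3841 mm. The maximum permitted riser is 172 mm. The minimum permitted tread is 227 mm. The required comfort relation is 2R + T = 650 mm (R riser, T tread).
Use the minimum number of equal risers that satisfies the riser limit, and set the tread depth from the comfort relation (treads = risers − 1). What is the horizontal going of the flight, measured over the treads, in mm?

3841 / 172 = 22.331 → round up to 23 risers.
R = 3841 ÷ 23 = 167 mm.
From 2R + T = 650: T = 650 − 334 = 316 mm.
23 risers give 22 treads; going = 22 × 316 = 6952 mm.

6952 mm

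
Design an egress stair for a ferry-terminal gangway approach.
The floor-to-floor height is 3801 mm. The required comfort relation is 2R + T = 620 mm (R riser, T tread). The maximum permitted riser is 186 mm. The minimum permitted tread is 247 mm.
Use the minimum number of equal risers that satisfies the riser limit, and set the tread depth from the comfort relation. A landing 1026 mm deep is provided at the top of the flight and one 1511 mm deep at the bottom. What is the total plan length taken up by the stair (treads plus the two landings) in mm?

7697 mm

At most 186 each: 3801/186 = 20.44, giving 21 risers.
Each riser is 3801/21 = 181 mm (≤ 186 mm).
Tread T = 620 − 2 × 181 = 258 mm (≥ 247 mm).
21 risers give 20 treads; going = 20 × 258 = 5160 mm.
Enclosure = 5160 + 1026 + 1511 = 7697 mm.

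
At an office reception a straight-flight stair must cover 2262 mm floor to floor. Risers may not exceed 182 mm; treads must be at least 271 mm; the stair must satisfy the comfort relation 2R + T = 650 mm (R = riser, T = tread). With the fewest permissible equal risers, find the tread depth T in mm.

At most 182 each: 2262/182 = 12.43, giving 13 risers.
R = 2262 ÷ 13 = 174 mm.
T = 650 − 2·174 = 302 mm, which satisfies the 271 mm minimum.

302 mm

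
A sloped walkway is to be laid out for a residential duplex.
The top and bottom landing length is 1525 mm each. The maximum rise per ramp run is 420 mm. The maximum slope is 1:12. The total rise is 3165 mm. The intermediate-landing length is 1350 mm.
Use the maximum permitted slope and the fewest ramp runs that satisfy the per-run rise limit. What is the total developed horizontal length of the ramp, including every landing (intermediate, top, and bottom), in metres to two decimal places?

At most 420 each: 3165/420 = 7.54, giving 8 ramp runs. That means 7 intermediate landings.
Ramp run (horizontal) at 1:12: 3165 × 12 = 37980 mm.
7 intermediate landings contribute 7 × 1350 = 9450 mm.
Top and bottom landings: 2 × 1525 = 3050 mm.
Total = 37980 + 9450 + 3050 = 50480 mm.
= 50.48 m.

50.48 m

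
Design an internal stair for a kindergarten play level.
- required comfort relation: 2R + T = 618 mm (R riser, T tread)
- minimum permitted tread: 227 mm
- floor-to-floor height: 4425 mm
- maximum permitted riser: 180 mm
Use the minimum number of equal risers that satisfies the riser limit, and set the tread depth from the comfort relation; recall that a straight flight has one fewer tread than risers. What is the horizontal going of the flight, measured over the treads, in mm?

⌈4425/180⌉ = 25 risers.
R = 4425 ÷ 25 = 177 mm.
From 2R + T = 618: T = 618 − 354 = 264 mm.
Treads = 25 − 1 = 24; going = 24 × 264 = 6336 mm.

6336 mm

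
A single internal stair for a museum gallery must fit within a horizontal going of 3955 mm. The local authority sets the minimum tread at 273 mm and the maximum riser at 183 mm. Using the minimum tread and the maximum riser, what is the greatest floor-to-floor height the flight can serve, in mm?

Treads that fit: ⌊3955 / 273⌋ = 14.
Risers = treads + 1 = 15.
Maximum height = 15 × 183 = 2745 mm.

2745 mm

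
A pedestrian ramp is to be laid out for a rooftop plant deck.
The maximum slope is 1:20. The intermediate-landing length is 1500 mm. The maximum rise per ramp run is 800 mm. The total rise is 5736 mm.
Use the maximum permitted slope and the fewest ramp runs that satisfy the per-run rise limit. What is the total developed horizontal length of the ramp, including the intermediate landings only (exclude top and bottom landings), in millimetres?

5736 / 800 = 7.17, so 8 ramp runs are needed. That means 7 intermediate landings.
Ramp run (horizontal) at 1:20: 5736 × 20 = 114720 mm.
7 intermediate landings contribute 7 × 1500 = 10500 mm.
Developed length = 114720 + 10500 = 125220 mm.

125220 mm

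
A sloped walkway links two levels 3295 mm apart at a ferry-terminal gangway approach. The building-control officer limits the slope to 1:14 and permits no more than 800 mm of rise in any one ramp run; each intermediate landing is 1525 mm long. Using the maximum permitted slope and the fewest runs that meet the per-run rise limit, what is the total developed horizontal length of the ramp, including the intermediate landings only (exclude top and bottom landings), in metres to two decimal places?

⌈3295/800⌉ = 5 ramp runs. That means 4 intermediate landings.
Ramp run (horizontal) at 1:14: 3295 × 14 = 46130 mm.
Intermediate landings: 4 × 1525 = 6100 mm.
Total developed length = 46130 + 6100 = 52230 mm.
= 52.23 m.

52.23 m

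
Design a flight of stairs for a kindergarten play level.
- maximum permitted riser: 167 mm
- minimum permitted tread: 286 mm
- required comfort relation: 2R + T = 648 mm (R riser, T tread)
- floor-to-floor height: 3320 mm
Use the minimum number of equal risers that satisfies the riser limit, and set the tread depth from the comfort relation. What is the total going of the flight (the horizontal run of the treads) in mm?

⌈3320/167⌉ = 20 risers.
R = 3320 ÷ 20 = 166 mm.
T = 648 − 2·166 = 316 mm, which satisfies the 286 mm minimum.
Going = (20 − 1) × 316 = 6004 mm.

6004 mm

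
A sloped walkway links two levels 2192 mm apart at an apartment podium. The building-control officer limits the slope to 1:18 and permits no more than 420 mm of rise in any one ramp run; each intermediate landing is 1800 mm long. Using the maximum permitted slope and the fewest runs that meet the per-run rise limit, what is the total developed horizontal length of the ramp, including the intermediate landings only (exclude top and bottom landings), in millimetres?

48456 mm

⌈2192/420⌉ = 6 ramp runs. That means 5 intermediate landings.
Horizontal run for 2192 mm of rise at 1:18 is 2192 × 18 = 39456 mm.
5 intermediate landings contribute 5 × 1800 = 9000 mm.
Developed length = 39456 + 9000 = 48456 mm.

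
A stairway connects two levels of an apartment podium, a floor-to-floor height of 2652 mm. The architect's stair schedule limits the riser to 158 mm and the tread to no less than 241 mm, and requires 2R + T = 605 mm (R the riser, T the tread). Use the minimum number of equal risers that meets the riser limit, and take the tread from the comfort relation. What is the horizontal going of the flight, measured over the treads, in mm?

2652 / 158 = 16.785 → round up to 17 risers.
Each riser is 2652/17 = 156 mm (≤ 158 mm).
T = 605 − 2·156 = 293 mm, which satisfies the 241 mm minimum.
Treads = 17 − 1 = 16; going = 16 × 293 = 4688 mm.

4688 mm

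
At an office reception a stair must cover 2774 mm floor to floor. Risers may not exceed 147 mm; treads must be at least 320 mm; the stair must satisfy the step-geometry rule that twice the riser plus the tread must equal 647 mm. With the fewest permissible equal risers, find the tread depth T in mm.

355 mm

2774 / 147 = 18.87, so 19 risers are needed.
R = 2774 ÷ 19 = 146 mm.
T = 647 − 2·146 = 355 mm, which satisfies the 320 mm minimum.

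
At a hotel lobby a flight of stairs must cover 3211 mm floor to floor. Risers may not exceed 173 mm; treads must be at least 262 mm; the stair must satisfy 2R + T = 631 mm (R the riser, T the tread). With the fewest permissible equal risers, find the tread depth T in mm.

3211 / 173 = 18.561 → round up to 19 risers.
Each riser is 3211/19 = 169 mm (≤ 173 mm).
From 2R + T = 631: T = 631 − 338 = 293 mm.

293 mm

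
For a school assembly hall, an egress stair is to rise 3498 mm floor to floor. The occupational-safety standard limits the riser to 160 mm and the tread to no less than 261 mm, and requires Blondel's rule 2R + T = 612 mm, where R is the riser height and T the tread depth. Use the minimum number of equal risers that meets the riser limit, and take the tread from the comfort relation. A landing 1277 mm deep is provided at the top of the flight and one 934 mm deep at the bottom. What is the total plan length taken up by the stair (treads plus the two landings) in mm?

8385 mm

At most 160 each: 3498/160 = 21.86, giving 22 risers.
R = 3498 ÷ 22 = 159 mm.
T = 612 − 2·159 = 294 mm, which satisfies the 261 mm minimum.
22 risers give 21 treads; going = 21 × 294 = 6174 mm.
Enclosure = 6174 + 1277 + 934 = 8385 mm.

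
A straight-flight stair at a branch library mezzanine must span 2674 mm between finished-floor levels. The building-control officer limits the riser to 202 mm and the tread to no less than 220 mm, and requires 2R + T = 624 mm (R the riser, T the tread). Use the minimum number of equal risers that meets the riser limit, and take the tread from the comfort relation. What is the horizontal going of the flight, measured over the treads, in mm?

2674 / 202 = 13.238 → round up to 14 risers.
Riser R = 2674 / 14 = 191 mm, within the 202 mm limit.
From 2R + T = 624: T = 624 − 382 = 242 mm.
Going = (14 − 1) × 242 = 3146 mm.

3146 mm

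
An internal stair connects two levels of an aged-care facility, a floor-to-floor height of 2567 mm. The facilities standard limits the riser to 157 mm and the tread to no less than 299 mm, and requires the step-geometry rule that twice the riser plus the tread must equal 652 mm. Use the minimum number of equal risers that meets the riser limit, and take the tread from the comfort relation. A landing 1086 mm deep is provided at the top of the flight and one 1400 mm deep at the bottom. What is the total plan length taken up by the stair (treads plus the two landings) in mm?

⌈2567/157⌉ = 17 risers.
R = 2567 ÷ 17 = 151 mm.
From 2R + T = 652: T = 652 − 302 = 350 mm.
Treads = 17 − 1 = 16; going = 16 × 350 = 5600 mm.
Enclosure = 5600 + 1086 + 1400 = 8086 mm.

8086 mm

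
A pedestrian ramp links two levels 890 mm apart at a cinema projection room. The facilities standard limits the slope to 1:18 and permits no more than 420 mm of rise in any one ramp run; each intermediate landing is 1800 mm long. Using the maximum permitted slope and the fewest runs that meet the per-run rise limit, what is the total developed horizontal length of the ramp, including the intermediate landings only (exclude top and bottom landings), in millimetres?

⌈890/420⌉ = 3 ramp runs. That means 2 intermediate landings.
Horizontal run for 890 mm of rise at 1:18 is 890 × 18 = 16020 mm.
2 intermediate landings contribute 2 × 1800 = 3600 mm.
Developed length = 16020 + 3600 = 19620 mm.

19620 mm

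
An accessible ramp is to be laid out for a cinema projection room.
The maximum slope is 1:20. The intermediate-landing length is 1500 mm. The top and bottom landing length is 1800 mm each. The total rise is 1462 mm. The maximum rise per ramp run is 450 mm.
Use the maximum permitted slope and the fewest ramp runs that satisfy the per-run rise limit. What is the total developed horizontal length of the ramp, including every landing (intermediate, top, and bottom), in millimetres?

⌈1462/450⌉ = 4 ramp runs. That means 3 intermediate landings.
Ramp run (horizontal) at 1:20: 1462 × 20 = 29240 mm.
Intermediate landings: 3 × 1500 = 4500 mm.
Top and bottom landings: 2 × 1800 = 3600 mm.
Total = 29240 + 4500 + 3600 = 37340 mm.

37340 mm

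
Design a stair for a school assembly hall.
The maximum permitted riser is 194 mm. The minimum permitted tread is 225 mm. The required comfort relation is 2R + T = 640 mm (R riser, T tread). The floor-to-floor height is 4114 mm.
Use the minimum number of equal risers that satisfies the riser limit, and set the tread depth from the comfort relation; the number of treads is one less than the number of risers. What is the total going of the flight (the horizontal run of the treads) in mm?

At most 194 each: 4114/194 = 21.21, giving 22 risers.
R = 4114 ÷ 22 = 187 mm.
From 2R + T = 640: T = 640 − 374 = 266 mm.
Going = (22 − 1) × 266 = 5586 mm.

5586 mm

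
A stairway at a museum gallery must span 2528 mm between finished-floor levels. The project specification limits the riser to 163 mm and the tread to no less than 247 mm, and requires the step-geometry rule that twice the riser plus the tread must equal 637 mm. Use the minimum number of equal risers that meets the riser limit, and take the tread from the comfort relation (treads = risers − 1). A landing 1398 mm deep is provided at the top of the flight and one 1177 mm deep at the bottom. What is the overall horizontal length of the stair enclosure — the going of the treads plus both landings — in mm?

7390 mm

At most 163 each: 2528/163 = 15.51, giving 16 risers.
Each riser is 2528/16 = 158 mm (≤ 163 mm).
From 2R + T = 637: T = 637 − 316 = 321 mm.
Treads = 16 − 1 = 15; going = 15 × 321 = 4815 mm.
Enclosure = 4815 + 1398 + 1177 = 7390 mm.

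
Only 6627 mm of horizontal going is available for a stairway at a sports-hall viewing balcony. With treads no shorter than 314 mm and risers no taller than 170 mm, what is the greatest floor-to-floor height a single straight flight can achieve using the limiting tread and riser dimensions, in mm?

Treads that fit: ⌊6627 / 314⌋ = 21.
Risers = treads + 1 = 22.
Maximum height = 22 × 170 = 3740 mm.

3740 mm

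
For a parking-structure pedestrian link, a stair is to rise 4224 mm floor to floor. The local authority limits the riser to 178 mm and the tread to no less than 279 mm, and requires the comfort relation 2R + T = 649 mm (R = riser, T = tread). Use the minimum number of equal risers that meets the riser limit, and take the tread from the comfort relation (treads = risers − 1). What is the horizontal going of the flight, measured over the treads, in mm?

6831 mm

4224 / 178 = 23.730 → round up to 24 risers.
R = 4224 ÷ 24 = 176 mm.
From 2R + T = 649: T = 649 − 352 = 297 mm.
Going = (24 − 1) × 297 = 6831 mm.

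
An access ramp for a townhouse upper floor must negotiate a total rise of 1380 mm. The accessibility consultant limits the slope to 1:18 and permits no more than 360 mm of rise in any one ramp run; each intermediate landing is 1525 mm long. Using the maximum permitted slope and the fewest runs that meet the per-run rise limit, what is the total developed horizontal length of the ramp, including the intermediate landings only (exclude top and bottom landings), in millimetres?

29415 mm

⌈1380/360⌉ = 4 ramp runs. That means 3 intermediate landings.
Ramp run (horizontal) at 1:18: 1380 × 18 = 24840 mm.
Intermediate landings: 3 × 1525 = 4575 mm.
Developed length = 24840 + 4575 = 29415 mm.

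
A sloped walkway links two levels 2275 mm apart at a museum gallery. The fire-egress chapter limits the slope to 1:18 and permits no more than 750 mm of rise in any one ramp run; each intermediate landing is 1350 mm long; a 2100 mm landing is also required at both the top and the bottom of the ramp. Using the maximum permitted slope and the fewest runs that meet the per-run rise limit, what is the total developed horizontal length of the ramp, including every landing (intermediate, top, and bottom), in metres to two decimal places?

2275 / 750 = 3.03, so 4 ramp runs are needed. That means 3 intermediate landings.
Horizontal run for 2275 mm of rise at 1:18 is 2275 × 18 = 40950 mm.
3 intermediate landings contribute 3 × 1350 = 4050 mm.
Top and bottom landings: 2 × 2100 = 4200 mm.
Total = 40950 + 4050 + 4200 = 49200 mm.
= 49.20 m.

49.20 m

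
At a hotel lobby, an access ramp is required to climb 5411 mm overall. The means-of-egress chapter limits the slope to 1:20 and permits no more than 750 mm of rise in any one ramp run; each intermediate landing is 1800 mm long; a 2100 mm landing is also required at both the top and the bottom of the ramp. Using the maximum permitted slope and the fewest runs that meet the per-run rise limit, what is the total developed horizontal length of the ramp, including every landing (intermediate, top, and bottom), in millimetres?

125020 mm

At most 750 each: 5411/750 = 7.21, giving 8 ramp runs. That means 7 intermediate landings.
Horizontal run for 5411 mm of rise at 1:20 is 5411 × 20 = 108220 mm.
7 intermediate landings contribute 7 × 1800 = 12600 mm.
Top and bottom landings: 2 × 2100 = 4200 mm.
Total = 108220 + 12600 + 4200 = 125020 mm.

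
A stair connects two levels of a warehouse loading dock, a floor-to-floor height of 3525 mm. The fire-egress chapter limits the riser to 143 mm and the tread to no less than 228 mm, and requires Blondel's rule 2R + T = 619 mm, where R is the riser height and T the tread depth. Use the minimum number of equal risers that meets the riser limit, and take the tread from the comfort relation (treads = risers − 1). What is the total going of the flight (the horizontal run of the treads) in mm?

8088 mm

3525 / 143 = 24.65, so 25 risers are needed.
R = 3525 ÷ 25 = 141 mm.
From 2R + T = 619: T = 619 − 282 = 337 mm.
Going = (25 − 1) × 337 = 8088 mm.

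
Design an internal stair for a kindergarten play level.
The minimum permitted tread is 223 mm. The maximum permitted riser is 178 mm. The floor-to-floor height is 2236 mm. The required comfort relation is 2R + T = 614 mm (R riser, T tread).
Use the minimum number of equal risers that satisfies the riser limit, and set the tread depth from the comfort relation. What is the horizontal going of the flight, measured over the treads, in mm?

At most 178 each: 2236/178 = 12.56, giving 13 risers.
Each riser is 2236/13 = 172 mm (≤ 178 mm).
From 2R + T = 614: T = 614 − 344 = 270 mm.
Going = (13 − 1) × 270 = 3240 mm.

3240 mm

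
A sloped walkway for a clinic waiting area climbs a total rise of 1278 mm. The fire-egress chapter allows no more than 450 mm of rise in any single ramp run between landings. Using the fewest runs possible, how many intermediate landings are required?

2 intermediate landings

At most 450 each: 1278/450 = 2.84, giving 3 ramp runs.
3 runs are separated by 2 intermediate landings.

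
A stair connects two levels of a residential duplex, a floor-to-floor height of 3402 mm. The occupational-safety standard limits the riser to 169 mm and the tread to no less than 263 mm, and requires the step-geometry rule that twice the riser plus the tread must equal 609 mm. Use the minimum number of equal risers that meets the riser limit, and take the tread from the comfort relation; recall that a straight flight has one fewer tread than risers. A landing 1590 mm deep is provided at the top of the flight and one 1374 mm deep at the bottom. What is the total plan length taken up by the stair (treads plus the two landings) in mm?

8664 mm

3402 / 169 = 20.130 → round up to 21 risers.
Each riser is 3402/21 = 162 mm (≤ 169 mm).
From 2R + T = 609: T = 609 − 324 = 285 mm.
21 risers give 20 treads; going = 20 × 285 = 5700 mm.
Add landings: 5700 + 1590 + 1374 = 8664 mm.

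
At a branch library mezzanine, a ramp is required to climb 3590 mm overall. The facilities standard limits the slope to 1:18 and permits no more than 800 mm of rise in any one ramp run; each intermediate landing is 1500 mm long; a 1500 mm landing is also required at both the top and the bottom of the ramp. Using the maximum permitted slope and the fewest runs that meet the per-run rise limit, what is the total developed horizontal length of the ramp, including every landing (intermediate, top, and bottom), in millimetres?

73620 mm

At most 800 each: 3590/800 = 4.49, giving 5 ramp runs. That means 4 intermediate landings.
Horizontal run for 3590 mm of rise at 1:18 is 3590 × 18 = 64620 mm.
Intermediate landings: 4 × 1500 = 6000 mm.
Top and bottom landings: 2 × 1500 = 3000 mm.
Total = 64620 + 6000 + 3000 = 73620 mm.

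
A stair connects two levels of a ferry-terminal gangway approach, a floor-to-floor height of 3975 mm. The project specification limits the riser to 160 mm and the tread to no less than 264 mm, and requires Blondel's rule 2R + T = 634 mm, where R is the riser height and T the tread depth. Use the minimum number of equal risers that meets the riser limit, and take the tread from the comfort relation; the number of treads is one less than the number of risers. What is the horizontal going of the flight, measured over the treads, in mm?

7584 mm

⌈3975/160⌉ = 25 risers.
Each riser is 3975/25 = 159 mm (≤ 160 mm).
From 2R + T = 634: T = 634 − 318 = 316 mm.
Treads = 25 − 1 = 24; going = 24 × 316 = 7584 mm.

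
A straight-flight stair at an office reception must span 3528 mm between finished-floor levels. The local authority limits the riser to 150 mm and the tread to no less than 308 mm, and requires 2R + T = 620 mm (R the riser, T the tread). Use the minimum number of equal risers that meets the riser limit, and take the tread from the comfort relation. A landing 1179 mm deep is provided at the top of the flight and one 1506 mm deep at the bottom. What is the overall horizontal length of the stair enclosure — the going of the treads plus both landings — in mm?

10183 mm

At most 150 each: 3528/150 = 23.52, giving 24 risers.
R = 3528 ÷ 24 = 147 mm.
From 2R + T = 620: T = 620 − 294 = 326 mm.
Treads = 24 − 1 = 23; going = 23 × 326 = 7498 mm.
Enclosure = 7498 + 1179 + 1506 = 10183 mm.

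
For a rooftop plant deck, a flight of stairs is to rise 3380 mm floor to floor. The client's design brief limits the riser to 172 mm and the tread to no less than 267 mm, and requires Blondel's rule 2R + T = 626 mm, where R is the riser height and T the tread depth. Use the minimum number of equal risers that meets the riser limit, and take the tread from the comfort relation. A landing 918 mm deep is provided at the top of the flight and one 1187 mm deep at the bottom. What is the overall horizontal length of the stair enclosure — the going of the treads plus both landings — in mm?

⌈3380/172⌉ = 20 risers.
R = 3380 ÷ 20 = 169 mm.
From 2R + T = 626: T = 626 − 338 = 288 mm.
20 risers give 19 treads; going = 19 × 288 = 5472 mm.
Add landings: 5472 + 918 + 1187 = 7577 mm.

7577 mm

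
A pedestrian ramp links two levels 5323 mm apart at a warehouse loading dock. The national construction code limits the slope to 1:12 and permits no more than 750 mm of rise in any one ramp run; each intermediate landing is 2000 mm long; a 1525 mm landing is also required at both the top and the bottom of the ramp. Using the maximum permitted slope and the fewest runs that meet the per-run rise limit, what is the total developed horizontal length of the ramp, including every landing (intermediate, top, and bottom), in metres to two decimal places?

5323 / 750 = 7.097 → round up to 8 ramp runs. That means 7 intermediate landings.
Horizontal run for 5323 mm of rise at 1:12 is 5323 × 12 = 63876 mm.
Intermediate landings: 7 × 2000 = 14000 mm.
Top and bottom landings: 2 × 1525 = 3050 mm.
Total = 63876 + 14000 + 3050 = 80926 mm.
= 80.93 m.

80.93 m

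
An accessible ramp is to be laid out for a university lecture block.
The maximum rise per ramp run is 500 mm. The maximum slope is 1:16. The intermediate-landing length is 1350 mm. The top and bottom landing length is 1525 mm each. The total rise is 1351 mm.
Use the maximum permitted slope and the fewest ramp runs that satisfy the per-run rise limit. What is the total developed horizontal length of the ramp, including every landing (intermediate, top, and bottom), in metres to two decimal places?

At most 500 each: 1351/500 = 2.70, giving 3 ramp runs. That means 2 intermediate landings.
Horizontal run for 1351 mm of rise at 1:16 is 1351 × 16 = 21616 mm.
Intermediate landings: 2 × 1350 = 2700 mm.
Top and bottom landings: 2 × 1525 = 3050 mm.
Total = 21616 + 2700 + 3050 = 27366 mm.
= 27.37 m.

27.37 m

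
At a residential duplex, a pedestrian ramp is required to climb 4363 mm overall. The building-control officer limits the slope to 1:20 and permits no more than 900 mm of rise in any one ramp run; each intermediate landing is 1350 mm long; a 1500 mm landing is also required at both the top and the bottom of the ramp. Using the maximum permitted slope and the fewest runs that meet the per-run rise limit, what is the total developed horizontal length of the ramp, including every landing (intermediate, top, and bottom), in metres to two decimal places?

95.66 m

4363 / 900 = 4.85, so 5 ramp runs are needed. That means 4 intermediate landings.
Ramp run (horizontal) at 1:20: 4363 × 20 = 87260 mm.
Intermediate landings: 4 × 1350 = 5400 mm.
Top and bottom landings: 2 × 1500 = 3000 mm.
Total = 87260 + 5400 + 3000 = 95660 mm.
= 95.66 m.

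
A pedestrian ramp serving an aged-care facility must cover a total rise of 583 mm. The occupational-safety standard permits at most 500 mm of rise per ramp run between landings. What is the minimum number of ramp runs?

2 runs

583 / 500 = 1.17, so 2 ramp runs are needed.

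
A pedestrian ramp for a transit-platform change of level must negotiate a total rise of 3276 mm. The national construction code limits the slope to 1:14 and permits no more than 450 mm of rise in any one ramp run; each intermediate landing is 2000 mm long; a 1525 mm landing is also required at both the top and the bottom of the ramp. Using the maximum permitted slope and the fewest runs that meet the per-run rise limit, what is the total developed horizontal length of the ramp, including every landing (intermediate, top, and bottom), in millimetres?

⌈3276/450⌉ = 8 ramp runs. That means 7 intermediate landings.
Ramp run (horizontal) at 1:14: 3276 × 14 = 45864 mm.
7 intermediate landings contribute 7 × 2000 = 14000 mm.
Top and bottom landings: 2 × 1525 = 3050 mm.
Total = 45864 + 14000 + 3050 = 62914 mm.

62914 mm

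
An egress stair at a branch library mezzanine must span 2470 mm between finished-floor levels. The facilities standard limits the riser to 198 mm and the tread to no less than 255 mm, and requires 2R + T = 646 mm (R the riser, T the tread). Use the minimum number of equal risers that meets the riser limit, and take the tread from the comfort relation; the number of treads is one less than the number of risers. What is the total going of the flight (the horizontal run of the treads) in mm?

2470 / 198 = 12.475 → round up to 13 risers.
R = 2470 ÷ 13 = 190 mm.
T = 646 − 2·190 = 266 mm, which satisfies the 255 mm minimum.
13 risers give 12 treads; going = 12 × 266 = 3192 mm.

3192 mm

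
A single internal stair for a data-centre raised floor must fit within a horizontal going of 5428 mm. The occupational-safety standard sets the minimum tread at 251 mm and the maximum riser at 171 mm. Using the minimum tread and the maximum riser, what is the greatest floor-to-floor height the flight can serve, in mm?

3762 mm

5428 / 251 = 21.63, so 21 treads fit.
Risers = treads + 1 = 22.
Maximum height = 22 × 171 = 3762 mm.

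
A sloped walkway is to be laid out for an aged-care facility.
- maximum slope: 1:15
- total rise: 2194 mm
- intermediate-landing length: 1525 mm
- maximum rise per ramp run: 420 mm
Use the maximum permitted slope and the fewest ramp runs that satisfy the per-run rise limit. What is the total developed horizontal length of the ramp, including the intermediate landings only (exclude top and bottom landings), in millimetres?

At most 420 each: 2194/420 = 5.22, giving 6 ramp runs. That means 5 intermediate landings.
Ramp run (horizontal) at 1:15: 2194 × 15 = 32910 mm.
5 intermediate landings contribute 5 × 1525 = 7625 mm.
Total developed length = 32910 + 7625 = 40535 mm.

40535 mm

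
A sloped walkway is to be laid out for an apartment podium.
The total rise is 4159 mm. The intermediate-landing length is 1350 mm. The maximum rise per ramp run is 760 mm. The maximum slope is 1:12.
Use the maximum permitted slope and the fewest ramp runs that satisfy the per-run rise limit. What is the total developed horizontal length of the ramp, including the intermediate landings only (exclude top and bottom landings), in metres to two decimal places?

56.66 m

At most 760 each: 4159/760 = 5.47, giving 6 ramp runs. That means 5 intermediate landings.
Horizontal run for 4159 mm of rise at 1:12 is 4159 × 12 = 49908 mm.
5 intermediate landings contribute 5 × 1350 = 6750 mm.
Total developed length = 49908 + 6750 = 56658 mm.
= 56.66 m.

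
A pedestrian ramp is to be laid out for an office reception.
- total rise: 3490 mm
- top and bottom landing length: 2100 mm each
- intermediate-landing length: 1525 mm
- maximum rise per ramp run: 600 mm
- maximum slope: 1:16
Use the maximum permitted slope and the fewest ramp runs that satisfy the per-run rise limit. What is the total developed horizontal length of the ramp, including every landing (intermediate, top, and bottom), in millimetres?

67665 mm

3490 / 600 = 5.82, so 6 ramp runs are needed. That means 5 intermediate landings.
Ramp run (horizontal) at 1:16: 3490 × 16 = 55840 mm.
5 intermediate landings contribute 5 × 1525 = 7625 mm.
Top and bottom landings: 2 × 2100 = 4200 mm.
Total = 55840 + 7625 + 4200 = 67665 mm.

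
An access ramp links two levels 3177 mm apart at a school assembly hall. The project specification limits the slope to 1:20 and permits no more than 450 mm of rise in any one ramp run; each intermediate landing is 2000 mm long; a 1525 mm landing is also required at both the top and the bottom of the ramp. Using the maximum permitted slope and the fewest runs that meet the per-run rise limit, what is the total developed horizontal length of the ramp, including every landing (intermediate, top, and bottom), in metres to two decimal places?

3177 / 450 = 7.060 → round up to 8 ramp runs. That means 7 intermediate landings.
Ramp run (horizontal) at 1:20: 3177 × 20 = 63540 mm.
7 intermediate landings contribute 7 × 2000 = 14000 mm.
Top and bottom landings: 2 × 1525 = 3050 mm.
Total = 63540 + 14000 + 3050 = 80590 mm.
= 80.59 m.

80.59 m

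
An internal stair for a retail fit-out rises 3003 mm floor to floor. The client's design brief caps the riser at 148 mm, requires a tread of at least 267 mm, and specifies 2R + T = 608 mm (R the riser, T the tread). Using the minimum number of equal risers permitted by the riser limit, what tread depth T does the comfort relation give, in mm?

3003 / 148 = 20.29, so 21 risers are needed.
Riser R = 3003 / 21 = 143 mm, within the 148 mm limit.
T = 608 − 2·143 = 322 mm, which satisfies the 267 mm minimum.

322 mm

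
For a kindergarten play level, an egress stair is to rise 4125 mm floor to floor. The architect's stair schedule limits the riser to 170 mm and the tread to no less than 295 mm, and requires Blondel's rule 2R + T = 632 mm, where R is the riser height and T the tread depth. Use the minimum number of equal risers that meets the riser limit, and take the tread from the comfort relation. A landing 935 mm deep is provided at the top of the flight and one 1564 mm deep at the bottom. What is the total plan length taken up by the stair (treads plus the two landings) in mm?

9747 mm

4125 / 170 = 24.265 → round up to 25 risers.
Riser R = 4125 / 25 = 165 mm, within the 170 mm limit.
Tread T = 632 − 2 × 165 = 302 mm (≥ 295 mm).
Treads = 25 − 1 = 24; going = 24 × 302 = 7248 mm.
Enclosure = 7248 + 935 + 1564 = 9747 mm.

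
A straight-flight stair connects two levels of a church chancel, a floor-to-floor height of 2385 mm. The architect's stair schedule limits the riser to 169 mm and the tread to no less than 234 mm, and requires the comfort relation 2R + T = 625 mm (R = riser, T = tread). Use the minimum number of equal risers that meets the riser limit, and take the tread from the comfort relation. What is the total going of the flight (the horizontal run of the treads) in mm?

4298 mm

2385 / 169 = 14.11, so 15 risers are needed.
Each riser is 2385/15 = 159 mm (≤ 169 mm).
From 2R + T = 625: T = 625 − 318 = 307 mm.
Going = (15 − 1) × 307 = 4298 mm.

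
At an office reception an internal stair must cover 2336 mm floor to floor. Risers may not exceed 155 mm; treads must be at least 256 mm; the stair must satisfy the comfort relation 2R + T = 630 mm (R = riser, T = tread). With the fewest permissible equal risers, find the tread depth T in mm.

2336 / 155 = 15.07, so 16 risers are needed.
Each riser is 2336/16 = 146 mm (≤ 155 mm).
Tread T = 630 − 2 × 146 = 338 mm (≥ 256 mm).

338 mm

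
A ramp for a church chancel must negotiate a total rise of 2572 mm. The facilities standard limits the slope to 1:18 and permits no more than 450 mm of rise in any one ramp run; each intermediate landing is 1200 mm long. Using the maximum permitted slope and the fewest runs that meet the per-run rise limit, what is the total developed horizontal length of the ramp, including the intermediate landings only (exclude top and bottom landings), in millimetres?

52296 mm

2572 / 450 = 5.716 → round up to 6 ramp runs. That means 5 intermediate landings.
Ramp run (horizontal) at 1:18: 2572 × 18 = 46296 mm.
Intermediate landings: 5 × 1200 = 6000 mm.
Total developed length = 46296 + 6000 = 52296 mm.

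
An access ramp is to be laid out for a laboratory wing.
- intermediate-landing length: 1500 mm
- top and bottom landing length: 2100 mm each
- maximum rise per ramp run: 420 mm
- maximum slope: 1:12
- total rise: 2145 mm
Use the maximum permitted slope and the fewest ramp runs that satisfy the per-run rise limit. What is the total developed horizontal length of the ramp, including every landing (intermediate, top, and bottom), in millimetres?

37440 mm

⌈2145/420⌉ = 6 ramp runs. That means 5 intermediate landings.
Ramp run (horizontal) at 1:12: 2145 × 12 = 25740 mm.
Intermediate landings: 5 × 1500 = 7500 mm.
Top and bottom landings: 2 × 2100 = 4200 mm.
Total = 25740 + 7500 + 4200 = 37440 mm.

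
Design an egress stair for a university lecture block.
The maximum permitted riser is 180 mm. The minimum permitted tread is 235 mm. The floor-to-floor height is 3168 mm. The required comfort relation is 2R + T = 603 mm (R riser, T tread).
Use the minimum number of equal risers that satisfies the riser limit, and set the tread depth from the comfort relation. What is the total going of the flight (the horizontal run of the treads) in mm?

3168 / 180 = 17.600 → round up to 18 risers.
Each riser is 3168/18 = 176 mm (≤ 180 mm).
From 2R + T = 603: T = 603 − 352 = 251 mm.
Going = (18 − 1) × 251 = 4267 mm.

4267 mm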